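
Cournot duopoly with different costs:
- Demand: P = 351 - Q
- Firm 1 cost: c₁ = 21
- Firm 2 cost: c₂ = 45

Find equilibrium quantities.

q₁* = 118.0, q₂* = 94.0

Work:
Reaction: q₁ = (351 - 21 - q₂)/2
Reaction: q₂ = (351 - 45 - q₁)/2
Solve simultaneously:
q₁* = (351 - 2×21 + 45)/3 = 118.0
q₂* = (351 - 2×45 + 21)/3 = 94.0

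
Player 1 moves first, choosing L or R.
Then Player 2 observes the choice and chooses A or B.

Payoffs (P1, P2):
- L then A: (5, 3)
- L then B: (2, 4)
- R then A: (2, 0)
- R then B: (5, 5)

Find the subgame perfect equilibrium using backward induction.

P1 plays R, P2 plays B after L and B after R; Payoff (5, 5)

Work:
Backward induction:
After L: P2 chooses B → P1 gets 2
After R: P2 chooses B → P1 gets 5
P1 chooses R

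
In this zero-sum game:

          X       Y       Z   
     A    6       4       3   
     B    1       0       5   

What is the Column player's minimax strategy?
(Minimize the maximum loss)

Column should play Y, value = 4

Work:
Column player minimizes Row's maximum payoff:
Column X: max payoff to Row = 6
Column Y: max payoff to Row = 4
Column Z: max payoff to Row = 5
Minimum is 4, achieved by column Y.
Minimax strategy: Y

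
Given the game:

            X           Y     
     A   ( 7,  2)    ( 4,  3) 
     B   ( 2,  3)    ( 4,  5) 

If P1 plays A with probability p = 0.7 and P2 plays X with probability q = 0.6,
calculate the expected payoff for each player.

E[P1] = 4.9, E[P2] = 2.82

Work:
E[P1] = p·q·π₁(A,X) + p·(1-q)·π₁(A,Y) + (1-p)·q·π₁(B,X) + (1-p)·(1-q)·π₁(B,Y)
= 0.7·0.6·7 + 0.7·0.4·4 + 0.3·0.6·2 + 0.3·0.4·4
= 4.9

E[P2] = 2.82 (similar calculation)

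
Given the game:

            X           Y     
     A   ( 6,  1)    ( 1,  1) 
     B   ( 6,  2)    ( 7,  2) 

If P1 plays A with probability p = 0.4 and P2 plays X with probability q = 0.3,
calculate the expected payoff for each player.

E[P1] = 5.02, E[P2] = 1.6

Work:
E[P1] = p·q·π₁(A,X) + p·(1-q)·π₁(A,Y) + (1-p)·q·π₁(B,X) + (1-p)·(1-q)·π₁(B,Y)
= 0.4·0.3·6 + 0.4·0.7·1 + 0.6·0.3·6 + 0.6·0.7·7
= 5.02

E[P2] = 1.6 (similar calculation)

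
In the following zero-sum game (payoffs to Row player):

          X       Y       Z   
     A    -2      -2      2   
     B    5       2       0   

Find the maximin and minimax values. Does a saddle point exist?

Maximin = 0, Minimax = 2, Saddle: False

Work:
Row minimums: [-2, 0] → maximin = 0
Column maximums: [5, 2, 2] → minimax = 2
No saddle point (maximin ≠ minimax). Mixed strategy needed.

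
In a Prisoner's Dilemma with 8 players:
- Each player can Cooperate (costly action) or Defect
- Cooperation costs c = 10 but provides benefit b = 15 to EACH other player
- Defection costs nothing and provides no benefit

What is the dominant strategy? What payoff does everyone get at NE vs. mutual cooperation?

Dominant: Defect; NE payoff = 0; Coop payoff = 95

Work:
Defect dominates (saves cost c = 10, benefit to others is external)
NE: All defect → everyone gets 0
If all cooperate: each receives (7)×15 - 10 = 95
Social dilemma: 95 > 0 but NE gives 0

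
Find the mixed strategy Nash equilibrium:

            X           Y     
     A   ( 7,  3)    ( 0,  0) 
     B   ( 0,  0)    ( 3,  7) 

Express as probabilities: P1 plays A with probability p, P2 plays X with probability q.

p = 0.7, q = 0.3

Work:
Find probabilities that make opponent indifferent:
P2 chooses q to make P1 indifferent between A and B
P1 chooses p to make P2 indifferent between X and Y
Mixed NE: P1 plays (A: 0.7, B: 0.3), P2 plays (X: 0.3, Y: 0.7)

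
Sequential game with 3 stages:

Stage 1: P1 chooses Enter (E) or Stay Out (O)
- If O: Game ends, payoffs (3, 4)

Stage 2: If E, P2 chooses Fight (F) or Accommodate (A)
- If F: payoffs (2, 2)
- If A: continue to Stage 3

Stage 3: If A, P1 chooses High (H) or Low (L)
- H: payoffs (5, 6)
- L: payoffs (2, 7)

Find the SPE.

SPE: (E, A, H); Outcome (5, 6)

Work:
Stage 3: P1 chooses H (5 vs 2)
Stage 2: P2: F->2, A->6 (anticipating H). Choose A
Stage 1: P1: O->3, E->5 (anticipating A, H). Choose E
SPE path: E -> A -> H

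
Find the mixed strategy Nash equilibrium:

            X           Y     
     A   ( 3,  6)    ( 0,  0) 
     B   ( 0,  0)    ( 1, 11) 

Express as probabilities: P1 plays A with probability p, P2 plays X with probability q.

p = 0.6471, q = 0.25

Work:
Find probabilities that make opponent indifferent:
P2 chooses q to make P1 indifferent between A and B
P1 chooses p to make P2 indifferent between X and Y
Mixed NE: P1 plays (A: 0.6471, B: 0.3529), P2 plays (X: 0.25, Y: 0.75)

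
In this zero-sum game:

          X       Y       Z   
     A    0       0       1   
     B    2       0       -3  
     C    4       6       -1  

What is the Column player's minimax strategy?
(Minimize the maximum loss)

Column should play Z, value = 1

Work:
Column player minimizes Row's maximum payoff:
Column X: max payoff to Row = 4
Column Y: max payoff to Row = 6
Column Z: max payoff to Row = 1
Minimum is 1, achieved by column Z.
Minimax strategy: Z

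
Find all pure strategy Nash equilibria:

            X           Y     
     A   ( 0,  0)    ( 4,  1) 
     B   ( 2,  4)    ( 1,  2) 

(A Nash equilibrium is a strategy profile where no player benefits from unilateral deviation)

Nash equilibrium: (A, Y), (B, X)

Work:
Best responses:
  P1 vs X: payoffs [0, 2] → best response B (payoff 2)
  P1 vs Y: payoffs [4, 1] → best response A (payoff 4)
  P2 vs A: payoffs [0, 1] → best response Y (payoff 1)
  P2 vs B: payoffs [4, 2] → best response X (payoff 4)
Mutual best responses: (A,Y), (B,X) → Nash equilibria.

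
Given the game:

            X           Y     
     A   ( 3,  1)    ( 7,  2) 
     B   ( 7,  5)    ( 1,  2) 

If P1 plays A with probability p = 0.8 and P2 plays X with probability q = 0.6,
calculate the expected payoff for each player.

E[P1] = 4.6, E[P2] = 1.88

Work:
E[P1] = p·q·π₁(A,X) + p·(1-q)·π₁(A,Y) + (1-p)·q·π₁(B,X) + (1-p)·(1-q)·π₁(B,Y)
= 0.8·0.6·3 + 0.8·0.4·7 + 0.2·0.6·7 + 0.2·0.4·1
= 4.6

E[P2] = 1.88 (similar calculation)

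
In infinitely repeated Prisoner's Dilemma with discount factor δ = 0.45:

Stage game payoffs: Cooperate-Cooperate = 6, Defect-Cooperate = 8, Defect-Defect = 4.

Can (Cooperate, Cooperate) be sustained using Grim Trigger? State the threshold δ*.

δ* = 0.5; since δ = 0.45 < 0.5, cooperation cannot be sustained

Work:
For Grim Trigger:
Cooperate forever: 6/(1-δ)
Defect then punished: 8 + 4·δ/(1-δ)
Need: 6/(1-δ) ≥ 8 + 4·δ/(1-δ)
Solving: δ ≥ (T-R)/(T-P) = (8-6)/(8-4) = 0.5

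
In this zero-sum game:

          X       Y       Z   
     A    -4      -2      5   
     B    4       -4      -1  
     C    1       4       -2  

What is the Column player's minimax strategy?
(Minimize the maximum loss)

Column should play X or Y (all achieve the minimum), value = 4

Work:
Column player minimizes Row's maximum payoff:
Column X: max payoff to Row = 4
Column Y: max payoff to Row = 4
Column Z: max payoff to Row = 5
Minimum is 4, achieved by columns X, Y (tied).
Each of X or Y is a minimax strategy.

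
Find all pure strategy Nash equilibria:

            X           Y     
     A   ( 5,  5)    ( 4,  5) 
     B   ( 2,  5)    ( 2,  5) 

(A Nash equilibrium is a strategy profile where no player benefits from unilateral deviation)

Nash equilibrium: (A, X), (A, Y)

Work:
Best responses:
  P1 vs X: payoffs [5, 2] → best response A (payoff 5)
  P1 vs Y: payoffs [4, 2] → best response A (payoff 4)
  P2 vs A: payoffs [5, 5] → best response X/Y (payoff 5)
  P2 vs B: payoffs [5, 5] → best response X/Y (payoff 5)
Mutual best responses: (A,X), (A,Y) → Nash equilibria.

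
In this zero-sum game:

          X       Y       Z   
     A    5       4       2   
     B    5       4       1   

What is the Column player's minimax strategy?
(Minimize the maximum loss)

Column should play Z, value = 2

Work:
Column player minimizes Row's maximum payoff:
Column X: max payoff to Row = 5
Column Y: max payoff to Row = 4
Column Z: max payoff to Row = 2
Minimum is 2, achieved by column Z.
Minimax strategy: Z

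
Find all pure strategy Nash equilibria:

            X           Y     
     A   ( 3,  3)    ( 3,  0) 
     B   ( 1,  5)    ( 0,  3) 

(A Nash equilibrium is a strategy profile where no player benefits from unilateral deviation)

Nash equilibrium: (A, X)

Work:
Best responses:
  P1 vs X: payoffs [3, 1] → best response A (payoff 3)
  P1 vs Y: payoffs [3, 0] → best response A (payoff 3)
  P2 vs A: payoffs [3, 0] → best response X (payoff 3)
  P2 vs B: payoffs [5, 3] → best response X (payoff 5)
Mutual best responses: (A,X) → Nash equilibria.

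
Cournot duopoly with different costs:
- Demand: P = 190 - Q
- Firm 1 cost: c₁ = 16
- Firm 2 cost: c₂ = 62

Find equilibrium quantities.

q₁* = 73.33, q₂* = 27.33

Work:
Reaction: q₁ = (190 - 16 - q₂)/2
Reaction: q₂ = (190 - 62 - q₁)/2
Solve simultaneously:
q₁* = (190 - 2×16 + 62)/3 = 73.33
q₂* = (190 - 2×62 + 16)/3 = 27.33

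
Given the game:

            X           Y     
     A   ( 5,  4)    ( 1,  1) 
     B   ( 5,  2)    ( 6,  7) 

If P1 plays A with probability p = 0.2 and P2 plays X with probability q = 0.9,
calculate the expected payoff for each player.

E[P1] = 5.0, E[P2] = 2.74

Work:
E[P1] = p·q·π₁(A,X) + p·(1-q)·π₁(A,Y) + (1-p)·q·π₁(B,X) + (1-p)·(1-q)·π₁(B,Y)
= 0.2·0.9·5 + 0.2·0.1·1 + 0.8·0.9·5 + 0.8·0.1·6
= 5.0

E[P2] = 2.74 (similar calculation)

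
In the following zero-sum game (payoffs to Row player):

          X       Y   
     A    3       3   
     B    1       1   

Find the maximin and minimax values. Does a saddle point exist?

Maximin = 3, Minimax = 3, Saddle: True

Work:
Row minimums: [3, 1] → maximin = 3
Column maximums: [3, 3] → minimax = 3
Saddle point exists! Game value = 3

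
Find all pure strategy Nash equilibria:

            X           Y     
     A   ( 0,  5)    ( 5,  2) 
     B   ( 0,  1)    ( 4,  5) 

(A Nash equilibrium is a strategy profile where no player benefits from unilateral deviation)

Nash equilibrium: (A, X)

Work:
Best responses:
  P1 vs X: payoffs [0, 0] → best response A/B (payoff 0)
  P1 vs Y: payoffs [5, 4] → best response A (payoff 5)
  P2 vs A: payoffs [5, 2] → best response X (payoff 5)
  P2 vs B: payoffs [1, 5] → best response Y (payoff 5)
Mutual best responses: (A,X) → Nash equilibria.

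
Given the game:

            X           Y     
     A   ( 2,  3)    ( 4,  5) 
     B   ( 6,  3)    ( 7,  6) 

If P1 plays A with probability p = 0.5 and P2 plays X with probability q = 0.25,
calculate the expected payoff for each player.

E[P1] = 5.125, E[P2] = 4.875

Work:
E[P1] = p·q·π₁(A,X) + p·(1-q)·π₁(A,Y) + (1-p)·q·π₁(B,X) + (1-p)·(1-q)·π₁(B,Y)
= 0.5·0.25·2 + 0.5·0.75·4 + 0.5·0.25·6 + 0.5·0.75·7
= 5.125

E[P2] = 4.875 (similar calculation)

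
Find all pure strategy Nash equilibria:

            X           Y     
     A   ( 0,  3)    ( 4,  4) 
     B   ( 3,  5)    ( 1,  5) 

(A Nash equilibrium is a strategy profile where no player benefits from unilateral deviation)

Nash equilibrium: (A, Y), (B, X)

Work:
Best responses:
  P1 vs X: payoffs [0, 3] → best response B (payoff 3)
  P1 vs Y: payoffs [4, 1] → best response A (payoff 4)
  P2 vs A: payoffs [3, 4] → best response Y (payoff 4)
  P2 vs B: payoffs [5, 5] → best response X/Y (payoff 5)
Mutual best responses: (A,Y), (B,X) → Nash equilibria.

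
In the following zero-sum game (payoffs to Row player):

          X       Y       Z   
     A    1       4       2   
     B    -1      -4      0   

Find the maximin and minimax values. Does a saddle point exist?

Maximin = 1, Minimax = 1, Saddle: True

Work:
Row minimums: [1, -4] → maximin = 1
Column maximums: [1, 4, 2] → minimax = 1
Saddle point exists! Game value = 1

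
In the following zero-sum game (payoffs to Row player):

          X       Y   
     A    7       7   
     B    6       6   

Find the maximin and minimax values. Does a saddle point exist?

Maximin = 7, Minimax = 7, Saddle: True

Work:
Row minimums: [7, 6] → maximin = 7
Column maximums: [7, 7] → minimax = 7
Saddle point exists! Game value = 7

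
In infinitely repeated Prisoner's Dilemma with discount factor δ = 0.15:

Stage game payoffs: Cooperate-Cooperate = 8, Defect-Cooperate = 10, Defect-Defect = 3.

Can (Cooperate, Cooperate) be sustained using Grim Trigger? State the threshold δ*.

δ* = 0.2857; since δ = 0.15 < 0.2857, cooperation cannot be sustained

Work:
For Grim Trigger:
Cooperate forever: 8/(1-δ)
Defect then punished: 10 + 3·δ/(1-δ)
Need: 8/(1-δ) ≥ 10 + 3·δ/(1-δ)
Solving: δ ≥ (T-R)/(T-P) = (10-8)/(10-3) = 0.2857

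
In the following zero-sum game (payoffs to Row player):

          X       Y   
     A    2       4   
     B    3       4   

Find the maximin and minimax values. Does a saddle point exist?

Maximin = 3, Minimax = 3, Saddle: True

Work:
Row minimums: [2, 3] → maximin = 3
Column maximums: [3, 4] → minimax = 3
Saddle point exists! Game value = 3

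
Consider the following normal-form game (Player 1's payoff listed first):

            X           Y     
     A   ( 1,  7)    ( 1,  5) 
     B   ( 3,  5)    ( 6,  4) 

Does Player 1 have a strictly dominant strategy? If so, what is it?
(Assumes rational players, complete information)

Yes, Player 1's strictly dominant strategy is B

Work:
A strategy strictly dominates another if it gives a strictly higher payoff against every opponent action. Compare each pair of P1's strategies column-by-column:
  A vs B: [1 vs 3, 1 vs 6] → A does not strictly dominate B (column X: 1 ≤ 3)
  B vs A: [3 vs 1, 6 vs 1] → B strictly dominates A
B strictly dominates every other strategy → strictly dominant.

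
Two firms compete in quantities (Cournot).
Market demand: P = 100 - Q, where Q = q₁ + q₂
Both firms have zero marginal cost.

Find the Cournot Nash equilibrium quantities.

q₁* = q₂* = 33.33; P* = 33.33

Work:
Profit: π_i = P·q_i = (a - q_i - q_j)·q_i
FOC: ∂π_i/∂q_i = a - 2q_i - q_j = 0
Reaction function: q_i = (100 - q_j)/2
Symmetry: q* = 100/3 = 33.33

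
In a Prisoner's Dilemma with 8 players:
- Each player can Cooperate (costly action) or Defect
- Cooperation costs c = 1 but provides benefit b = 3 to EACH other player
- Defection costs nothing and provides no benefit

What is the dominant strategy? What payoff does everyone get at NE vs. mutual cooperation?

Dominant: Defect; NE payoff = 0; Coop payoff = 20

Work:
Defect dominates (saves cost c = 1, benefit to others is external)
NE: All defect → everyone gets 0
If all cooperate: each receives (7)×3 - 1 = 20
Social dilemma: 20 > 0 but NE gives 0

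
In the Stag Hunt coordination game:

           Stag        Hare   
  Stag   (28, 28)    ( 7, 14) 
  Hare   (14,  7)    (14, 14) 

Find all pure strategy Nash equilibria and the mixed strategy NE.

Pure NE: (Stag, Stag) and (Hare, Hare); Mixed NE: p = 0.3333, q = 0.3333

Work:
Check pure NE:
(Stag, Stag): (28, 28) - no unilateral deviation beneficial
(Hare, Hare): (14, 14) - no unilateral deviation beneficial
Mixed NE: P1 plays Stag with p = 0.3333, P2 plays Stag with q = 0.3333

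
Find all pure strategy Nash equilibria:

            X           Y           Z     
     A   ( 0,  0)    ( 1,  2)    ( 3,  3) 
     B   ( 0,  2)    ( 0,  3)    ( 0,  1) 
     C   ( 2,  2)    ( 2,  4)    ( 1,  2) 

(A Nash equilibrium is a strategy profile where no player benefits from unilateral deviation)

Nash equilibrium: (A, Z), (C, Y)

Work:
Best responses:
  P1 vs X: payoffs [0, 0, 2] → best response C (payoff 2)
  P1 vs Y: payoffs [1, 0, 2] → best response C (payoff 2)
  P1 vs Z: payoffs [3, 0, 1] → best response A (payoff 3)
  P2 vs A: payoffs [0, 2, 3] → best response Z (payoff 3)
  P2 vs B: payoffs [2, 3, 1] → best response Y (payoff 3)
  P2 vs C: payoffs [2, 4, 2] → best response Y (payoff 4)
Mutual best responses: (A,Z), (C,Y) → Nash equilibria.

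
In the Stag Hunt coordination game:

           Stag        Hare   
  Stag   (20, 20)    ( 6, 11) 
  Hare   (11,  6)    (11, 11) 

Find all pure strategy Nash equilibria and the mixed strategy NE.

Pure NE: (Stag, Stag) and (Hare, Hare); Mixed NE: p = 0.3571, q = 0.3571

Work:
Check pure NE:
(Stag, Stag): (20, 20) - no unilateral deviation beneficial
(Hare, Hare): (11, 11) - no unilateral deviation beneficial
Mixed NE: P1 plays Stag with p = 0.3571, P2 plays Stag with q = 0.3571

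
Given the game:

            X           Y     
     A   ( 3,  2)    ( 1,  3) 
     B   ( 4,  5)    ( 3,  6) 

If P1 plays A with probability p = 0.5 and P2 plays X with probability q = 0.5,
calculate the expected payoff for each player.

E[P1] = 2.75, E[P2] = 4.0

Work:
E[P1] = p·q·π₁(A,X) + p·(1-q)·π₁(A,Y) + (1-p)·q·π₁(B,X) + (1-p)·(1-q)·π₁(B,Y)
= 0.5·0.5·3 + 0.5·0.5·1 + 0.5·0.5·4 + 0.5·0.5·3
= 2.75

E[P2] = 4.0 (similar calculation)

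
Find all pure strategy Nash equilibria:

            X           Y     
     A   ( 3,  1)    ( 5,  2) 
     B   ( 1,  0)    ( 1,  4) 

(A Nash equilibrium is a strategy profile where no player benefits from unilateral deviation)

Nash equilibrium: (A, Y)

Work:
Best responses:
  P1 vs X: payoffs [3, 1] → best response A (payoff 3)
  P1 vs Y: payoffs [5, 1] → best response A (payoff 5)
  P2 vs A: payoffs [1, 2] → best response Y (payoff 2)
  P2 vs B: payoffs [0, 4] → best response Y (payoff 4)
Mutual best responses: (A,Y) → Nash equilibria.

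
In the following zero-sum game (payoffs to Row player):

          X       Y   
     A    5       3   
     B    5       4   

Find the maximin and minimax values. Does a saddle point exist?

Maximin = 4, Minimax = 4, Saddle: True

Work:
Row minimums: [3, 4] → maximin = 4
Column maximums: [5, 4] → minimax = 4
Saddle point exists! Game value = 4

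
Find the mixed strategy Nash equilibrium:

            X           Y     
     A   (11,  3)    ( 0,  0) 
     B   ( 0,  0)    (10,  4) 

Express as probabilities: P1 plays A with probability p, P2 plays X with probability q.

p = 0.5714, q = 0.4762

Work:
Find probabilities that make opponent indifferent:
P2 chooses q to make P1 indifferent between A and B
P1 chooses p to make P2 indifferent between X and Y
Mixed NE: P1 plays (A: 0.5714, B: 0.4286), P2 plays (X: 0.4762, Y: 0.5238)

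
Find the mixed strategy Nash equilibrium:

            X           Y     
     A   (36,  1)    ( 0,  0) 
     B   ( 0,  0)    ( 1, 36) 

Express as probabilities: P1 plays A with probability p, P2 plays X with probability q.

p = 0.973, q = 0.027

Work:
Find probabilities that make opponent indifferent:
P2 chooses q to make P1 indifferent between A and B
P1 chooses p to make P2 indifferent between X and Y
Mixed NE: P1 plays (A: 0.973, B: 0.027), P2 plays (X: 0.027, Y: 0.973)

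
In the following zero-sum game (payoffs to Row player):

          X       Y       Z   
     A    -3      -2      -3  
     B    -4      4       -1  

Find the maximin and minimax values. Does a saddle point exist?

Maximin = -3, Minimax = -3, Saddle: True

Work:
Row minimums: [-3, -4] → maximin = -3
Column maximums: [-3, 4, -1] → minimax = -3
Saddle point exists! Game value = -3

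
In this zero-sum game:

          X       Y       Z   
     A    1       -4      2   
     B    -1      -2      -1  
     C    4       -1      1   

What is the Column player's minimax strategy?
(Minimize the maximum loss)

Column should play Y, value = -1

Work:
Column player minimizes Row's maximum payoff:
Column X: max payoff to Row = 4
Column Y: max payoff to Row = -1
Column Z: max payoff to Row = 2
Minimum is -1, achieved by column Y.
Minimax strategy: Y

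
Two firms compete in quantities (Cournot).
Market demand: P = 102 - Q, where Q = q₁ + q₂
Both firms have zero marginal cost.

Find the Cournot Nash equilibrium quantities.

q₁* = q₂* = 34.0; P* = 34.0

Work:
Profit: π_i = P·q_i = (a - q_i - q_j)·q_i
FOC: ∂π_i/∂q_i = a - 2q_i - q_j = 0
Reaction function: q_i = (102 - q_j)/2
Symmetry: q* = 102/3 = 34.0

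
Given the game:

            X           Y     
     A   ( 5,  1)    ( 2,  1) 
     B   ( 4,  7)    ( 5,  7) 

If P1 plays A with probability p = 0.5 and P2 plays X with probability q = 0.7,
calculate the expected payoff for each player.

E[P1] = 4.2, E[P2] = 4.0

Work:
E[P1] = p·q·π₁(A,X) + p·(1-q)·π₁(A,Y) + (1-p)·q·π₁(B,X) + (1-p)·(1-q)·π₁(B,Y)
= 0.5·0.7·5 + 0.5·0.3·2 + 0.5·0.7·4 + 0.5·0.3·5
= 4.2

E[P2] = 4.0 (similar calculation)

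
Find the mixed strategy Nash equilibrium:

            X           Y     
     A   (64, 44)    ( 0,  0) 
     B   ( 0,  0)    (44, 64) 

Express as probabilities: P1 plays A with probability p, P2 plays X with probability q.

p = 0.5926, q = 0.4074

Work:
Find probabilities that make opponent indifferent:
P2 chooses q to make P1 indifferent between A and B
P1 chooses p to make P2 indifferent between X and Y
Mixed NE: P1 plays (A: 0.5926, B: 0.4074), P2 plays (X: 0.4074, Y: 0.5926)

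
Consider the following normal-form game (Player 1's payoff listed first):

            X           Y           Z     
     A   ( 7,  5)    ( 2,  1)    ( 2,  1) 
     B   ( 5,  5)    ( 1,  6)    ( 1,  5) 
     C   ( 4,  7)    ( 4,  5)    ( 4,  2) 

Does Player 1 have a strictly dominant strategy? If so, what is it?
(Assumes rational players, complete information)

No strictly dominant strategy exists for Player 1

Work:
A strategy strictly dominates another if it gives a strictly higher payoff against every opponent action. Compare each pair of P1's strategies column-by-column:
  A vs B: [7 vs 5, 2 vs 1, 2 vs 1] → A strictly dominates B
  A vs C: [7 vs 4, 2 vs 4, 2 vs 4] → A does not strictly dominate C (column Y: 2 ≤ 4)
  B vs A: [5 vs 7, 1 vs 2, 1 vs 2] → B does not strictly dominate A (column X: 5 ≤ 7)
  B vs C: [5 vs 4, 1 vs 4, 1 vs 4] → B does not strictly dominate C (column Y: 1 ≤ 4)
  C vs A: [4 vs 7, 4 vs 2, 4 vs 2] → C does not strictly dominate A (column X: 4 ≤ 7)
  C vs B: [4 vs 5, 4 vs 1, 4 vs 1] → C does not strictly dominate B (column X: 4 ≤ 5)
No single strategy strictly dominates all others → no strictly dominant strategy.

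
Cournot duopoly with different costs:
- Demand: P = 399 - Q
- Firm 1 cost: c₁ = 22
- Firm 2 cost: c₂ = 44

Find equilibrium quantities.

q₁* = 133.0, q₂* = 111.0

Work:
Reaction: q₁ = (399 - 22 - q₂)/2
Reaction: q₂ = (399 - 44 - q₁)/2
Solve simultaneously:
q₁* = (399 - 2×22 + 44)/3 = 133.0
q₂* = (399 - 2×44 + 22)/3 = 111.0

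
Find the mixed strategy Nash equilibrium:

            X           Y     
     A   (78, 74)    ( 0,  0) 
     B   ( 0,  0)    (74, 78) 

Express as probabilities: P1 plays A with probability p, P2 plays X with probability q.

p = 0.5132, q = 0.4868

Work:
Find probabilities that make opponent indifferent:
P2 chooses q to make P1 indifferent between A and B
P1 chooses p to make P2 indifferent between X and Y
Mixed NE: P1 plays (A: 0.5132, B: 0.4868), P2 plays (X: 0.4868, Y: 0.5132)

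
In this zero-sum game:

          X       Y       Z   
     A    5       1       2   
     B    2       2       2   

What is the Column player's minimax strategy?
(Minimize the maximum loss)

Column should play Y or Z (all achieve the minimum), value = 2

Work:
Column player minimizes Row's maximum payoff:
Column X: max payoff to Row = 5
Column Y: max payoff to Row = 2
Column Z: max payoff to Row = 2
Minimum is 2, achieved by columns Y, Z (tied).
Each of Y or Z is a minimax strategy.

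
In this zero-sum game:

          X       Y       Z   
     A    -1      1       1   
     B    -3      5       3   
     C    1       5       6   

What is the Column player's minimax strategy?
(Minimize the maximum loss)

Column should play X, value = 1

Work:
Column player minimizes Row's maximum payoff:
Column X: max payoff to Row = 1
Column Y: max payoff to Row = 5
Column Z: max payoff to Row = 6
Minimum is 1, achieved by column X.
Minimax strategy: X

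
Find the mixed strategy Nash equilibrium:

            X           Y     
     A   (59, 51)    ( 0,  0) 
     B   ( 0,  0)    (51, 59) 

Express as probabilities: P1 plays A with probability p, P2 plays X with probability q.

p = 0.5364, q = 0.4636

Work:
Find probabilities that make opponent indifferent:
P2 chooses q to make P1 indifferent between A and B
P1 chooses p to make P2 indifferent between X and Y
Mixed NE: P1 plays (A: 0.5364, B: 0.4636), P2 plays (X: 0.4636, Y: 0.5364)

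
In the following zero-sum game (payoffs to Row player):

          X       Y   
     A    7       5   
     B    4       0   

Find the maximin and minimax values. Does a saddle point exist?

Maximin = 5, Minimax = 5, Saddle: True

Work:
Row minimums: [5, 0] → maximin = 5
Column maximums: [7, 5] → minimax = 5
Saddle point exists! Game value = 5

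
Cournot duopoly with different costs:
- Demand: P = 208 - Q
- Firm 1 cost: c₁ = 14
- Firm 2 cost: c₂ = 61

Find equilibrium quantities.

q₁* = 80.33, q₂* = 33.33

Work:
Reaction: q₁ = (208 - 14 - q₂)/2
Reaction: q₂ = (208 - 61 - q₁)/2
Solve simultaneously:
q₁* = (208 - 2×14 + 61)/3 = 80.33
q₂* = (208 - 2×61 + 14)/3 = 33.33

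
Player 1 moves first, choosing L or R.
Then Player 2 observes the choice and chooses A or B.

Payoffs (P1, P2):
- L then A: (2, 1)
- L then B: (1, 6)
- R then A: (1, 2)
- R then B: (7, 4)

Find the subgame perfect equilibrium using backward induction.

P1 plays R, P2 plays B after L and B after R; Payoff (7, 4)

Work:
Backward induction:
After L: P2 chooses B → P1 gets 1
After R: P2 chooses B → P1 gets 7
P1 chooses R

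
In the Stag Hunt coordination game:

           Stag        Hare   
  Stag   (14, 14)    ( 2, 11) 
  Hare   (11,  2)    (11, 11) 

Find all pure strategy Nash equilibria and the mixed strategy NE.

Pure NE: (Stag, Stag) and (Hare, Hare); Mixed NE: p = 0.75, q = 0.75

Work:
Check pure NE:
(Stag, Stag): (14, 14) - no unilateral deviation beneficial
(Hare, Hare): (11, 11) - no unilateral deviation beneficial
Mixed NE: P1 plays Stag with p = 0.75, P2 plays Stag with q = 0.75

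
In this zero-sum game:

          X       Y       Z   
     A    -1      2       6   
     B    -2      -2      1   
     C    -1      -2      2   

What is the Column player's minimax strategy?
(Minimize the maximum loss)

Column should play X, value = -1

Work:
Column player minimizes Row's maximum payoff:
Column X: max payoff to Row = -1
Column Y: max payoff to Row = 2
Column Z: max payoff to Row = 6
Minimum is -1, achieved by column X.
Minimax strategy: X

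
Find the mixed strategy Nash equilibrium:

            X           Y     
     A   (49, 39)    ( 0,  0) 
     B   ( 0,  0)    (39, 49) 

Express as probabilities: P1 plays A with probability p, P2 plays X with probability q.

p = 0.5568, q = 0.4432

Work:
Find probabilities that make opponent indifferent:
P2 chooses q to make P1 indifferent between A and B
P1 chooses p to make P2 indifferent between X and Y
Mixed NE: P1 plays (A: 0.5568, B: 0.4432), P2 plays (X: 0.4432, Y: 0.5568)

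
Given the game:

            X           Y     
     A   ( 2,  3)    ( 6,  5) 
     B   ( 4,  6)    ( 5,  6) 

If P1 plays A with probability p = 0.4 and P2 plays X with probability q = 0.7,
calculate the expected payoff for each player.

E[P1] = 3.86, E[P2] = 5.04

Work:
E[P1] = p·q·π₁(A,X) + p·(1-q)·π₁(A,Y) + (1-p)·q·π₁(B,X) + (1-p)·(1-q)·π₁(B,Y)
= 0.4·0.7·2 + 0.4·0.3·6 + 0.6·0.7·4 + 0.6·0.3·5
= 3.86

E[P2] = 5.04 (similar calculation)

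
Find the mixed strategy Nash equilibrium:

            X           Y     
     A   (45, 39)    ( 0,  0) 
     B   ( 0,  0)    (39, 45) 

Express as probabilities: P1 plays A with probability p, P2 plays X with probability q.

p = 0.5357, q = 0.4643

Work:
Find probabilities that make opponent indifferent:
P2 chooses q to make P1 indifferent between A and B
P1 chooses p to make P2 indifferent between X and Y
Mixed NE: P1 plays (A: 0.5357, B: 0.4643), P2 plays (X: 0.4643, Y: 0.5357)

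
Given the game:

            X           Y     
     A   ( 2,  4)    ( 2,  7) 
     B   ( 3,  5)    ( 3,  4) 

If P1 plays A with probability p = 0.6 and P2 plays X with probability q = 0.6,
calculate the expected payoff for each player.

E[P1] = 2.4, E[P2] = 4.96

Work:
E[P1] = p·q·π₁(A,X) + p·(1-q)·π₁(A,Y) + (1-p)·q·π₁(B,X) + (1-p)·(1-q)·π₁(B,Y)
= 0.6·0.6·2 + 0.6·0.4·2 + 0.4·0.6·3 + 0.4·0.4·3
= 2.4

E[P2] = 4.96 (similar calculation)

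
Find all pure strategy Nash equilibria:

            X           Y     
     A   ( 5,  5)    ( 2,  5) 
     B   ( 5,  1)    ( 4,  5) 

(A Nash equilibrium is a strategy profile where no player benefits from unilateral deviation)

Nash equilibrium: (A, X), (B, Y)

Work:
Best responses:
  P1 vs X: payoffs [5, 5] → best response A/B (payoff 5)
  P1 vs Y: payoffs [2, 4] → best response B (payoff 4)
  P2 vs A: payoffs [5, 5] → best response X/Y (payoff 5)
  P2 vs B: payoffs [1, 5] → best response Y (payoff 5)
Mutual best responses: (A,X), (B,Y) → Nash equilibria.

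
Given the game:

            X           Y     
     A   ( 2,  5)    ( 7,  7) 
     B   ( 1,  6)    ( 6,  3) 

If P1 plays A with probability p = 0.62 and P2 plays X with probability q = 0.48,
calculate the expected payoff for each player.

E[P1] = 4.22, E[P2] = 5.432

Work:
E[P1] = p·q·π₁(A,X) + p·(1-q)·π₁(A,Y) + (1-p)·q·π₁(B,X) + (1-p)·(1-q)·π₁(B,Y)
= 0.62·0.48·2 + 0.62·0.52·7 + 0.38·0.48·1 + 0.38·0.52·6
= 4.22

E[P2] = 5.432 (similar calculation)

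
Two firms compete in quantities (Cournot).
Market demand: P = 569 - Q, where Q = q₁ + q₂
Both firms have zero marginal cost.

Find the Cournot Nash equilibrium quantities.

q₁* = q₂* = 189.67; P* = 189.67

Work:
Profit: π_i = P·q_i = (a - q_i - q_j)·q_i
FOC: ∂π_i/∂q_i = a - 2q_i - q_j = 0
Reaction function: q_i = (569 - q_j)/2
Symmetry: q* = 569/3 = 189.67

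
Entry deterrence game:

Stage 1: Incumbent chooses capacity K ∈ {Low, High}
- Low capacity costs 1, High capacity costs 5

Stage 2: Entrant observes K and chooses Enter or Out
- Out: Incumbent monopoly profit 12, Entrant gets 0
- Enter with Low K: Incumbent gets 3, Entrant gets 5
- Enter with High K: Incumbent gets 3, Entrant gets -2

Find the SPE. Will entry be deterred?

SPE: (High, Enter|Low, Out|High); Entry deterred. Incumbent net profit = 7

Work:
After Low K: Entrant enters (5 > 0)
After High K: Entrant stays out (-2 < 0)
Incumbent: Low → 3−1=2, High → 12−5=7
Incumbent chooses High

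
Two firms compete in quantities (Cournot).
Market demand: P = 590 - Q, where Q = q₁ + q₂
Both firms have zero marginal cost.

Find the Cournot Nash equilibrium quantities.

q₁* = q₂* = 196.67; P* = 196.67

Work:
Profit: π_i = P·q_i = (a - q_i - q_j)·q_i
FOC: ∂π_i/∂q_i = a - 2q_i - q_j = 0
Reaction function: q_i = (590 - q_j)/2
Symmetry: q* = 590/3 = 196.67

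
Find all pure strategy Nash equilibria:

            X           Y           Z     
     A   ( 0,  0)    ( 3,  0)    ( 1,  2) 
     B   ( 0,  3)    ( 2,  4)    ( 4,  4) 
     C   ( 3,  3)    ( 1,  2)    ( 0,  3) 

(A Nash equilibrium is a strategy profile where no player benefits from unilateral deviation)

Nash equilibrium: (B, Z), (C, X)

Work:
Best responses:
  P1 vs X: payoffs [0, 0, 3] → best response C (payoff 3)
  P1 vs Y: payoffs [3, 2, 1] → best response A (payoff 3)
  P1 vs Z: payoffs [1, 4, 0] → best response B (payoff 4)
  P2 vs A: payoffs [0, 0, 2] → best response Z (payoff 2)
  P2 vs B: payoffs [3, 4, 4] → best response Y/Z (payoff 4)
  P2 vs C: payoffs [3, 2, 3] → best response X/Z (payoff 3)
Mutual best responses: (B,Z), (C,X) → Nash equilibria.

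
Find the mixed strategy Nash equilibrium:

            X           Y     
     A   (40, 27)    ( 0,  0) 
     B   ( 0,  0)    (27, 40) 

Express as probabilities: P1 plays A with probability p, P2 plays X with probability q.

p = 0.597, q = 0.403

Work:
Find probabilities that make opponent indifferent:
P2 chooses q to make P1 indifferent between A and B
P1 chooses p to make P2 indifferent between X and Y
Mixed NE: P1 plays (A: 0.597, B: 0.403), P2 plays (X: 0.403, Y: 0.597)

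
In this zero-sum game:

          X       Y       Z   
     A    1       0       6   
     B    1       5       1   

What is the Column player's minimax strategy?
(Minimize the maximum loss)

Column should play X, value = 1

Work:
Column player minimizes Row's maximum payoff:
Column X: max payoff to Row = 1
Column Y: max payoff to Row = 5
Column Z: max payoff to Row = 6
Minimum is 1, achieved by column X.
Minimax strategy: X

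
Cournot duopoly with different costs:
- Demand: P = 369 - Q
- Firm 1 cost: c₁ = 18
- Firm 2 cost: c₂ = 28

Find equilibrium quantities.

q₁* = 120.33, q₂* = 110.33

Work:
Reaction: q₁ = (369 - 18 - q₂)/2
Reaction: q₂ = (369 - 28 - q₁)/2
Solve simultaneously:
q₁* = (369 - 2×18 + 28)/3 = 120.33
q₂* = (369 - 2×28 + 18)/3 = 110.33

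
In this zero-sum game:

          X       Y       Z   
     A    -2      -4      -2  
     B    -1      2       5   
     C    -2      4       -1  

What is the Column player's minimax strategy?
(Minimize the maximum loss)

Column should play X, value = -1

Work:
Column player minimizes Row's maximum payoff:
Column X: max payoff to Row = -1
Column Y: max payoff to Row = 4
Column Z: max payoff to Row = 5
Minimum is -1, achieved by column X.
Minimax strategy: X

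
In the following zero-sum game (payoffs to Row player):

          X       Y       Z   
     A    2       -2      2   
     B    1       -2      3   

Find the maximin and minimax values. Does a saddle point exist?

Maximin = -2, Minimax = -2, Saddle: True

Work:
Row minimums: [-2, -2] → maximin = -2
Column maximums: [2, -2, 3] → minimax = -2
Saddle point exists! Game value = -2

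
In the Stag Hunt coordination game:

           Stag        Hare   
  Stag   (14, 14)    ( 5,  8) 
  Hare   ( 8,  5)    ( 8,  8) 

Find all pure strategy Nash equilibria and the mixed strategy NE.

Pure NE: (Stag, Stag) and (Hare, Hare); Mixed NE: p = 0.3333, q = 0.3333

Work:
Check pure NE:
(Stag, Stag): (14, 14) - no unilateral deviation beneficial
(Hare, Hare): (8, 8) - no unilateral deviation beneficial
Mixed NE: P1 plays Stag with p = 0.3333, P2 plays Stag with q = 0.3333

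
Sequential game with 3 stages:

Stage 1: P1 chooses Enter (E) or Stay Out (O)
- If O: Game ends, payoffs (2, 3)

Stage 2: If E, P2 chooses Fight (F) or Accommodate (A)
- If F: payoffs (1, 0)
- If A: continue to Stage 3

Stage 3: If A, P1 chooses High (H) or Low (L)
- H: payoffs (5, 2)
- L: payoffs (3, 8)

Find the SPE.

SPE: (E, A, H); Outcome (5, 2)

Work:
Stage 3: P1 chooses H (5 vs 3)
Stage 2: P2: F->0, A->2 (anticipating H). Choose A
Stage 1: P1: O->2, E->5 (anticipating A, H). Choose E
SPE path: E -> A -> H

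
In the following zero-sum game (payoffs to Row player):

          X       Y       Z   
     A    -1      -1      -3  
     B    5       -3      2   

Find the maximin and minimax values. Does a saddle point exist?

Maximin = -3, Minimax = -1, Saddle: False

Work:
Row minimums: [-3, -3] → maximin = -3
Column maximums: [5, -1, 2] → minimax = -1
No saddle point (maximin ≠ minimax). Mixed strategy needed.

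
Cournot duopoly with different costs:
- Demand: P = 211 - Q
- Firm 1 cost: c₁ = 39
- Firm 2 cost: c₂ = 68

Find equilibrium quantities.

q₁* = 67.0, q₂* = 38.0

Work:
Reaction: q₁ = (211 - 39 - q₂)/2
Reaction: q₂ = (211 - 68 - q₁)/2
Solve simultaneously:
q₁* = (211 - 2×39 + 68)/3 = 67.0
q₂* = (211 - 2×68 + 39)/3 = 38.0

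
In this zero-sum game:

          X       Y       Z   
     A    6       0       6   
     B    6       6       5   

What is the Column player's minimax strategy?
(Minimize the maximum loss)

Column should play X or Y or Z (all achieve the minimum), value = 6

Work:
Column player minimizes Row's maximum payoff:
Column X: max payoff to Row = 6
Column Y: max payoff to Row = 6
Column Z: max payoff to Row = 6
Minimum is 6, achieved by columns X, Y, Z (tied).
Each of X or Y or Z is a minimax strategy.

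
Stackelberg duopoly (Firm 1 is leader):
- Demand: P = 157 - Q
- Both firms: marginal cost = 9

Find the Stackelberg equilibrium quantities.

q₁* (leader) = 74.0, q₂* (follower) = 37.0

Work:
Follower's reaction: q₂ = (a - c - q₁)/2
Leader substitutes: π₁ = q₁·(a - q₁ - (a-c-q₁)/2 - c)
FOC: q₁* = (157 - 9)/2 = 74.00
Then: q₂* = (157 - 9 - 74.0)/2 = 37.00
Leader has first-mover advantage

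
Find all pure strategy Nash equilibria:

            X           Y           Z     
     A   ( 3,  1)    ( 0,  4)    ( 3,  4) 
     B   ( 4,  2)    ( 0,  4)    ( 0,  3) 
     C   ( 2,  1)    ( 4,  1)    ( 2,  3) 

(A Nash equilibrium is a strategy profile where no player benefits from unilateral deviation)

Nash equilibrium: (A, Z)

Work:
Best responses:
  P1 vs X: payoffs [3, 4, 2] → best response B (payoff 4)
  P1 vs Y: payoffs [0, 0, 4] → best response C (payoff 4)
  P1 vs Z: payoffs [3, 0, 2] → best response A (payoff 3)
  P2 vs A: payoffs [1, 4, 4] → best response Y/Z (payoff 4)
  P2 vs B: payoffs [2, 4, 3] → best response Y (payoff 4)
  P2 vs C: payoffs [1, 1, 3] → best response Z (payoff 3)
Mutual best responses: (A,Z) → Nash equilibria.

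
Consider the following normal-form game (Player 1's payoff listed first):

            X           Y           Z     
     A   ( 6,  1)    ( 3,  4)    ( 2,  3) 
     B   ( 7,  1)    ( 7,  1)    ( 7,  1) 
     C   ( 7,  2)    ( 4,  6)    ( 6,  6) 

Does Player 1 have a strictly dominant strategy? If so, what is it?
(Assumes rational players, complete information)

No strictly dominant strategy exists for Player 1

Work:
A strategy strictly dominates another if it gives a strictly higher payoff against every opponent action. Compare each pair of P1's strategies column-by-column:
  A vs B: [6 vs 7, 3 vs 7, 2 vs 7] → A does not strictly dominate B (column X: 6 ≤ 7)
  A vs C: [6 vs 7, 3 vs 4, 2 vs 6] → A does not strictly dominate C (column X: 6 ≤ 7)
  B vs A: [7 vs 6, 7 vs 3, 7 vs 2] → B strictly dominates A
  B vs C: [7 vs 7, 7 vs 4, 7 vs 6] → B does not strictly dominate C (column X: 7 ≤ 7)
  C vs A: [7 vs 6, 4 vs 3, 6 vs 2] → C strictly dominates A
  C vs B: [7 vs 7, 4 vs 7, 6 vs 7] → C does not strictly dominate B (column X: 7 ≤ 7)
No single strategy strictly dominates all others → no strictly dominant strategy.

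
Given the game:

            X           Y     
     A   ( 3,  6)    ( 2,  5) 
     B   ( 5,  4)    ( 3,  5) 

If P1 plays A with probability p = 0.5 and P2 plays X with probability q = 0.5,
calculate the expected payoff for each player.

E[P1] = 3.25, E[P2] = 5.0

Work:
E[P1] = p·q·π₁(A,X) + p·(1-q)·π₁(A,Y) + (1-p)·q·π₁(B,X) + (1-p)·(1-q)·π₁(B,Y)
= 0.5·0.5·3 + 0.5·0.5·2 + 0.5·0.5·5 + 0.5·0.5·3
= 3.25

E[P2] = 5.0 (similar calculation)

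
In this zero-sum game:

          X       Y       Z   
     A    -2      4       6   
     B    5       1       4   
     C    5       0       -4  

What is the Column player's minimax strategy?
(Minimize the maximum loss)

Column should play Y, value = 4

Work:
Column player minimizes Row's maximum payoff:
Column X: max payoff to Row = 5
Column Y: max payoff to Row = 4
Column Z: max payoff to Row = 6
Minimum is 4, achieved by column Y.
Minimax strategy: Y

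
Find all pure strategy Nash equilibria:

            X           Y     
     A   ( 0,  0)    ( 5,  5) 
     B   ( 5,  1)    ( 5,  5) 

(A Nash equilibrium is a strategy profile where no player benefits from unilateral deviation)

Nash equilibrium: (A, Y), (B, Y)

Work:
Best responses:
  P1 vs X: payoffs [0, 5] → best response B (payoff 5)
  P1 vs Y: payoffs [5, 5] → best response A/B (payoff 5)
  P2 vs A: payoffs [0, 5] → best response Y (payoff 5)
  P2 vs B: payoffs [1, 5] → best response Y (payoff 5)
Mutual best responses: (A,Y), (B,Y) → Nash equilibria.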